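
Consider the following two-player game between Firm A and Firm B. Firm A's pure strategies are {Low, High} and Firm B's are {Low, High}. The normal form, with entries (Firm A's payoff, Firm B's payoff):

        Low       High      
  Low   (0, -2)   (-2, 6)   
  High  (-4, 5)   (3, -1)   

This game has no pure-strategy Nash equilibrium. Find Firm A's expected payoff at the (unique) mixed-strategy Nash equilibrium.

-8/9

Firm B's mix must leave Firm A indifferent between Low and High.
  Firm A's expected payoff from Low: q·0 + (1−q)·(-2) = 2q - 2
  Firm A's expected payoff from High: q·(-4) + (1−q)·3 = -7q + 3
  2q - 2 = -7q + 3  ⇒  9q = 5  ⇒  q = 5/9.
At equilibrium Firm A is indifferent across rows, so Firm A's payoff equals the payoff from Low: (5/9)·0 + (4/9)·(-2) = -8/9.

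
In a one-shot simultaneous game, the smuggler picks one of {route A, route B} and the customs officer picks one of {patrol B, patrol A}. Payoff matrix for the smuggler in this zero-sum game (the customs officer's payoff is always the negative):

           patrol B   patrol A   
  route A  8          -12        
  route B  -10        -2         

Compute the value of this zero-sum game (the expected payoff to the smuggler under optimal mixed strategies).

In a mixed equilibrium the smuggler is indifferent between route A and route B; this condition fixes q.
  the smuggler's expected payoff from route A: q·8 + (1−q)·(-12) = 20q - 12
  the smuggler's expected payoff from route B: q·(-10) + (1−q)·(-2) = -8q - 2
  20q - 12 = -8q - 2  ⇒  28q = 10  ⇒  q = 5/14.
The value is the smuggler's expected payoff against this mix (using route A): (5/14)·8 + (9/14)·(-12) = -34/7.

v = -34/7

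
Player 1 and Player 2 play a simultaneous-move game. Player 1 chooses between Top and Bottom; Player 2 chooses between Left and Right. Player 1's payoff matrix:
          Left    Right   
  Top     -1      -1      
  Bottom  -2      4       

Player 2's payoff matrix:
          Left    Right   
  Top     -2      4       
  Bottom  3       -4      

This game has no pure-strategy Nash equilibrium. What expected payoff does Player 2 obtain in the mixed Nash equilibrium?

Set Player 2's expected payoff from Left equal to that from Right:
  Player 2's payoff from Left: p·(-2) + (1−p)·3 = -5p + 3
  Player 2's payoff from Right: p·4 + (1−p)·(-4) = 8p - 4
  -5p + 3 = 8p - 4  ⇒  -13p = -7  ⇒  p = 7/13.
At equilibrium Player 2 is indifferent across columns, so Player 2's payoff equals the payoff from Left: (7/13)·(-2) + (6/13)·3 = 4/13.

4/13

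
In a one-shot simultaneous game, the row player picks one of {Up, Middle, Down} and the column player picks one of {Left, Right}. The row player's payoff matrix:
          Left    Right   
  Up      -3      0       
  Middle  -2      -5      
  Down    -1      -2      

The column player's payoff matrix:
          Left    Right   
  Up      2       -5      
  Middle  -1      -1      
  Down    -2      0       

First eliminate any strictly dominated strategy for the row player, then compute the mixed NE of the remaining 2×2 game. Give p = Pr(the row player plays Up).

p = 2/9

The row player's strategy Middle is strictly dominated by Down: -1 > -2 and -2 > -5. Eliminate Middle.
The column player's indifference between Left and Right determines the row player's mixing probability p:
  the column player's payoff from Left: p·2 + (1−p)·(-2) = 4p - 2
  the column player's payoff from Right: p·(-5) + (1−p)·0 = -5p
  4p - 2 = -5p  ⇒  9p = 2  ⇒  p = 2/9.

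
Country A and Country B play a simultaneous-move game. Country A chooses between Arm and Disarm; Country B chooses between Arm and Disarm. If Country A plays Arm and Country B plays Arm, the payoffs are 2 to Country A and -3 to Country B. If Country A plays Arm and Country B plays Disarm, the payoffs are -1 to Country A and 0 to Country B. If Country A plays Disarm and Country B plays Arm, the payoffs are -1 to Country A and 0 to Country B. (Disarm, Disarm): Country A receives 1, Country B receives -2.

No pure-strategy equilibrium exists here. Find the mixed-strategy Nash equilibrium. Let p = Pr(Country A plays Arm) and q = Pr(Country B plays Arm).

For Country B to be willing to mix, Country B must be indifferent between Arm and Disarm, which pins down Country A's mix.
  Country B's payoff to Arm: p·(-3) + (1−p)·0 = -3p
  Country B's payoff to Disarm: p·0 + (1−p)·(-2) = 2p - 2
  -3p = 2p - 2  ⇒  -5p = -2  ⇒  p = 2/5.
Country A's indifference between Arm and Disarm determines Country B's mixing probability q:
  Country A's payoff from Arm: q·2 + (1−q)·(-1) = 3q - 1
  Country A's payoff from Disarm: q·(-1) + (1−q)·1 = -2q + 1
  3q - 1 = -2q + 1  ⇒  5q = 2  ⇒  q = 2/5.

p = 2/5, q = 2/5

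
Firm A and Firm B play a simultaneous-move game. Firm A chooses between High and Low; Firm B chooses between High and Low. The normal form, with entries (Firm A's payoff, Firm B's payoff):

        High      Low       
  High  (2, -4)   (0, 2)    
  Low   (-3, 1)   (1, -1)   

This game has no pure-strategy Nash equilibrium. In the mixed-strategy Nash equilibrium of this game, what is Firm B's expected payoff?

In a mixed equilibrium Firm B is indifferent between High and Low; this condition fixes p.
  Firm B's payoff from High: p·(-4) + (1−p)·1 = -5p + 1
  Firm B's payoff from Low: p·2 + (1−p)·(-1) = 3p - 1
  -5p + 1 = 3p - 1  ⇒  -8p = -2  ⇒  p = 1/4.
At equilibrium Firm B is indifferent across columns, so Firm B's payoff equals the payoff from High: (1/4)·(-4) + (3/4)·1 = -1/4.

-1/4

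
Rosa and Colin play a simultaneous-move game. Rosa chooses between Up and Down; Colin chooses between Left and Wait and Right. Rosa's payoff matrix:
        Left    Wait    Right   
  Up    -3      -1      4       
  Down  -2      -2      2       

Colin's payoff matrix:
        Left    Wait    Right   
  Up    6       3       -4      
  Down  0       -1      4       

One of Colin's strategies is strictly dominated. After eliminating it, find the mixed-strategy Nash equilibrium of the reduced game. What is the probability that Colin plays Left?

Colin's strategy Wait is strictly dominated by Left: 6 > 3 and 0 > -1. Eliminate Wait.
Colin's mix must leave Rosa indifferent between Up and Down.
  Rosa's payoff from Up: q·(-3) + (1−q)·4 = -7q + 4
  Rosa's payoff from Down: q·(-2) + (1−q)·2 = -4q + 2
  -7q + 4 = -4q + 2  ⇒  -3q = -2  ⇒  q = 2/3.

q = 2/3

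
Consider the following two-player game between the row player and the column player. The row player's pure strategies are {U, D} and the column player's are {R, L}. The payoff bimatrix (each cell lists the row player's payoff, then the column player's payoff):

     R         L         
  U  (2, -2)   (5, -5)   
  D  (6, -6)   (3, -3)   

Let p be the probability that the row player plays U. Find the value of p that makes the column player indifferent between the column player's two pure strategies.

p = 1/2

For the column player to be willing to mix, the column player must be indifferent between R and L, which pins down the row player's mix.
  the column player's payoff to R: p·(-2) + (1−p)·(-6) = 4p - 6
  the column player's payoff to L: p·(-5) + (1−p)·(-3) = -2p - 3
  4p - 6 = -2p - 3  ⇒  6p = 3  ⇒  p = 1/2.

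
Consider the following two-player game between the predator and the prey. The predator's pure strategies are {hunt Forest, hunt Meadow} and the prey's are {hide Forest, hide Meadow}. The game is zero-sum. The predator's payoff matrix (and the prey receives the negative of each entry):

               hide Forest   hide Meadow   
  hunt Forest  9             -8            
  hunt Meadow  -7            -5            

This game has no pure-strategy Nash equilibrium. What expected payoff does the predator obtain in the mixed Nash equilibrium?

-101/19

For the predator to be willing to mix, the predator must be indifferent between hunt Forest and hunt Meadow, which pins down the prey's mix.
  the predator's payoff from hunt Forest: q·9 + (1−q)·(-8) = 17q - 8
  the predator's payoff from hunt Meadow: q·(-7) + (1−q)·(-5) = -2q - 5
  17q - 8 = -2q - 5  ⇒  19q = 3  ⇒  q = 3/19.
At equilibrium the predator is indifferent across rows, so the predator's payoff equals the payoff from hunt Forest: (3/19)·9 + (16/19)·(-8) = -101/19.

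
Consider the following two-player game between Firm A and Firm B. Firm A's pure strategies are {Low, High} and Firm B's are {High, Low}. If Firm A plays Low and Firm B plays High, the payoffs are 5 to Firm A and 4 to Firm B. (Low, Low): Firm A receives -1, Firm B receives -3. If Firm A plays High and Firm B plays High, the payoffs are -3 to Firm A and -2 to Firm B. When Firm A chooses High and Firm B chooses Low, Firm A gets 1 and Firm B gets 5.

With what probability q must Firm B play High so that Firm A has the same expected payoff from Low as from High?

Firm B's mix must leave Firm A indifferent between Low and High.
  Firm A's payoff from Low: q·5 + (1−q)·(-1) = 6q - 1
  Firm A's payoff from High: q·(-3) + (1−q)·1 = -4q + 1
  6q - 1 = -4q + 1  ⇒  10q = 2  ⇒  q = 1/5.

q = 1/5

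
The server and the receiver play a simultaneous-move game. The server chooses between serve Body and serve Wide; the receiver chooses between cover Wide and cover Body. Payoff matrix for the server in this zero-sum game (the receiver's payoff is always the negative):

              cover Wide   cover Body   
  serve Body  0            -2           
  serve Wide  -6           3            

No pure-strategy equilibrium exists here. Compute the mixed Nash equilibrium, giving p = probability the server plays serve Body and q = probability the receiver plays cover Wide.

For the receiver to be willing to mix, the receiver must be indifferent between cover Wide and cover Body, which pins down the server's mix.
  the receiver's expected payoff from cover Wide: p·0 + (1−p)·6 = -6p + 6
  the receiver's expected payoff from cover Body: p·2 + (1−p)·(-3) = 5p - 3
  -6p + 6 = 5p - 3  ⇒  -11p = -9  ⇒  p = 9/11.
The receiver's mix must leave the server indifferent between serve Body and serve Wide.
  the server's payoff from serve Body: q·0 + (1−q)·(-2) = 2q - 2
  the server's payoff from serve Wide: q·(-6) + (1−q)·3 = -9q + 3
  2q - 2 = -9q + 3  ⇒  11q = 5  ⇒  q = 5/11.

p = 9/11, q = 5/11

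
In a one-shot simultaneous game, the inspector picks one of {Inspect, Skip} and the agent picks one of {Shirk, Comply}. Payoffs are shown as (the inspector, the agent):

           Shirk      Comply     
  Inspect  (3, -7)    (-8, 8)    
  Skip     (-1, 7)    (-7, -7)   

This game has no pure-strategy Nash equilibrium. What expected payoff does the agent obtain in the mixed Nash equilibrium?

7/29

The inspector's mix must leave the agent indifferent between Shirk and Comply.
  the agent's payoff to Shirk: p·(-7) + (1−p)·7 = -14p + 7
  the agent's payoff to Comply: p·8 + (1−p)·(-7) = 15p - 7
  -14p + 7 = 15p - 7  ⇒  -29p = -14  ⇒  p = 14/29.
At equilibrium the agent is indifferent across columns, so the agent's payoff equals the payoff from Shirk: (14/29)·(-7) + (15/29)·7 = 7/29.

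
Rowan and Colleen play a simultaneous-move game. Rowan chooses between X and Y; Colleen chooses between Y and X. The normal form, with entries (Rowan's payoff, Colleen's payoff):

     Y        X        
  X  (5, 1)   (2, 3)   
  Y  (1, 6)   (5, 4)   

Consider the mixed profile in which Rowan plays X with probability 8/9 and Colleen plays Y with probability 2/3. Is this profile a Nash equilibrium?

Given Rowan's mix p = 8/9, Colleen's payoff from Y is 14/9 but from X is 28/9. Colleen strictly prefers X, so Colleen would not mix.
So the proposed profile is not a Nash equilibrium.

No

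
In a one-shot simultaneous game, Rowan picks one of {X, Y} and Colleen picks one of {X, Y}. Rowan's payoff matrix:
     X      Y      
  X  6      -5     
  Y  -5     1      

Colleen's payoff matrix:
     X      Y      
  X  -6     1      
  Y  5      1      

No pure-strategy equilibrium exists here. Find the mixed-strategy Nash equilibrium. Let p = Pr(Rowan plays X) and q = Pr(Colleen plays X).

p = 4/11, q = 6/17

In a mixed equilibrium Colleen is indifferent between X and Y; this condition fixes p.
  Colleen's payoff to X: p·(-6) + (1−p)·5 = -11p + 5
  Colleen's payoff to Y: p·1 + (1−p)·1 = 1
  -11p + 5 = 1  ⇒  -11p = -4  ⇒  p = 4/11.
Set Rowan's expected payoff from X equal to that from Y:
  Rowan's payoff from X: q·6 + (1−q)·(-5) = 11q - 5
  Rowan's payoff from Y: q·(-5) + (1−q)·1 = -6q + 1
  11q - 5 = -6q + 1  ⇒  17q = 6  ⇒  q = 6/17.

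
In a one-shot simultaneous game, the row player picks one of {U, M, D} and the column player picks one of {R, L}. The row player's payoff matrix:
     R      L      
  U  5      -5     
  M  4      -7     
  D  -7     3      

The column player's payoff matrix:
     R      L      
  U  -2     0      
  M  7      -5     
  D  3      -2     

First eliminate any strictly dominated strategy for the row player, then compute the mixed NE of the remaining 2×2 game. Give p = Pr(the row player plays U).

p = 5/7

The row player's strategy M is strictly dominated by U: 5 > 4 and -5 > -7. Eliminate M.
Set the column player's expected payoff from R equal to that from L:
  the column player's payoff from R: p·(-2) + (1−p)·3 = -5p + 3
  the column player's payoff from L: p·0 + (1−p)·(-2) = 2p - 2
  -5p + 3 = 2p - 2  ⇒  -7p = -5  ⇒  p = 5/7.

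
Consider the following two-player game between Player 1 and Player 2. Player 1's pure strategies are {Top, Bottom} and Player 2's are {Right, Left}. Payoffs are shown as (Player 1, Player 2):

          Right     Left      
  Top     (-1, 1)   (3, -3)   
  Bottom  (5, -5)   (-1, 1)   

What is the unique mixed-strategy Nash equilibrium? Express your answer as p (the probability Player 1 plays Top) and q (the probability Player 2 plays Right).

In a mixed equilibrium Player 2 is indifferent between Right and Left; this condition fixes p.
  Player 2's payoff to Right: p·1 + (1−p)·(-5) = 6p - 5
  Player 2's payoff to Left: p·(-3) + (1−p)·1 = -4p + 1
  6p - 5 = -4p + 1  ⇒  10p = 6  ⇒  p = 3/5.
Player 2's mix must leave Player 1 indifferent between Top and Bottom.
  Player 1's payoff from Top: q·(-1) + (1−q)·3 = -4q + 3
  Player 1's payoff from Bottom: q·5 + (1−q)·(-1) = 6q - 1
  -4q + 3 = 6q - 1  ⇒  -10q = -4  ⇒  q = 2/5.

p = 3/5, q = 2/5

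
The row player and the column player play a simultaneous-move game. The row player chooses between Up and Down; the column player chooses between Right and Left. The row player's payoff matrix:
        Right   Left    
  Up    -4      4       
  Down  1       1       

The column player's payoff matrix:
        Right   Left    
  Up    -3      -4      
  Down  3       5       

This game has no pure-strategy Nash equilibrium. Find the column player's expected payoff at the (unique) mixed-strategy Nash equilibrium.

-1

The row player's mix must leave the column player indifferent between Right and Left.
  the column player's expected payoff from Right: p·(-3) + (1−p)·3 = -6p + 3
  the column player's expected payoff from Left: p·(-4) + (1−p)·5 = -9p + 5
  -6p + 3 = -9p + 5  ⇒  3p = 2  ⇒  p = 2/3.
At equilibrium the column player is indifferent across columns, so the column player's payoff equals the payoff from Right: (2/3)·(-3) + (1/3)·3 = -1.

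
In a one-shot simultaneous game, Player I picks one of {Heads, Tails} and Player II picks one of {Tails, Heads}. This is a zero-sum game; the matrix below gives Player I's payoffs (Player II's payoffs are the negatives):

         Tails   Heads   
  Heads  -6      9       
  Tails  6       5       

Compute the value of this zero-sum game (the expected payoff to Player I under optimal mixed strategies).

Player I's indifference between Heads and Tails determines Player II's mixing probability q:
  Player I's payoff to Heads: q·(-6) + (1−q)·9 = -15q + 9
  Player I's payoff to Tails: q·6 + (1−q)·5 = q + 5
  -15q + 9 = q + 5  ⇒  -16q = -4  ⇒  q = 1/4.
The value is Player I's expected payoff against this mix (using Heads): (1/4)·(-6) + (3/4)·9 = 21/4.

v = 21/4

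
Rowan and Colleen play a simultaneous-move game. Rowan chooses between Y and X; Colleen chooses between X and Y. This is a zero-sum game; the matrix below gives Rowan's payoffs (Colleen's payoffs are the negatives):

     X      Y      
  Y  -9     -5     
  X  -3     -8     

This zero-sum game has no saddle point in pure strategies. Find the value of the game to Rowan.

In a mixed equilibrium Rowan is indifferent between Y and X; this condition fixes q.
  Rowan's payoff from Y: q·(-9) + (1−q)·(-5) = -4q - 5
  Rowan's payoff from X: q·(-3) + (1−q)·(-8) = 5q - 8
  -4q - 5 = 5q - 8  ⇒  -9q = -3  ⇒  q = 1/3.
The value is Rowan's expected payoff against this mix (using Y): (1/3)·(-9) + (2/3)·(-5) = -19/3.

v = -19/3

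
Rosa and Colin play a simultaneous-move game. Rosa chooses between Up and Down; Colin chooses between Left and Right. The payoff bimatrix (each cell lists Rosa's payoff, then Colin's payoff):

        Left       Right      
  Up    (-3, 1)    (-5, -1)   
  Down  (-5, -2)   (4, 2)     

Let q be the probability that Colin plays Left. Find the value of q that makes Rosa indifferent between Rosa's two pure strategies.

Rosa's indifference between Up and Down determines Colin's mixing probability q:
  Rosa's payoff from Up: q·(-3) + (1−q)·(-5) = 2q - 5
  Rosa's payoff from Down: q·(-5) + (1−q)·4 = -9q + 4
  2q - 5 = -9q + 4  ⇒  11q = 9  ⇒  q = 9/11.

q = 9/11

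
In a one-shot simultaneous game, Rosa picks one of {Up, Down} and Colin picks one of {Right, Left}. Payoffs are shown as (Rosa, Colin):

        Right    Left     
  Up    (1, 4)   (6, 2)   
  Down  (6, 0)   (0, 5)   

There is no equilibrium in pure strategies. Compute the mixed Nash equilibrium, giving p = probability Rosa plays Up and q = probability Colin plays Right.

p = 5/7, q = 6/11

Set Colin's expected payoff from Right equal to that from Left:
  Colin's payoff to Right: p·4 + (1−p)·0 = 4p
  Colin's payoff to Left: p·2 + (1−p)·5 = -3p + 5
  4p = -3p + 5  ⇒  7p = 5  ⇒  p = 5/7.
In a mixed equilibrium Rosa is indifferent between Up and Down; this condition fixes q.
  Rosa's expected payoff from Up: q·1 + (1−q)·6 = -5q + 6
  Rosa's expected payoff from Down: q·6 + (1−q)·0 = 6q
  -5q + 6 = 6q  ⇒  -11q = -6  ⇒  q = 6/11.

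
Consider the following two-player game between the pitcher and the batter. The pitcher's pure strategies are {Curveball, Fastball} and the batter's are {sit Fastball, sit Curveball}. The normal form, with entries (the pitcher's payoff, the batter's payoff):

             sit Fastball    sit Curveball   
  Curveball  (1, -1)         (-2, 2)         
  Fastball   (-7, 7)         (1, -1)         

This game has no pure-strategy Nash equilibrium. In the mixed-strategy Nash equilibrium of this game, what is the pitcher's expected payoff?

In a mixed equilibrium the pitcher is indifferent between Curveball and Fastball; this condition fixes q.
  the pitcher's expected payoff from Curveball: q·1 + (1−q)·(-2) = 3q - 2
  the pitcher's expected payoff from Fastball: q·(-7) + (1−q)·1 = -8q + 1
  3q - 2 = -8q + 1  ⇒  11q = 3  ⇒  q = 3/11.
At equilibrium the pitcher is indifferent across rows, so the pitcher's payoff equals the payoff from Curveball: (3/11)·1 + (8/11)·(-2) = -13/11.

-13/11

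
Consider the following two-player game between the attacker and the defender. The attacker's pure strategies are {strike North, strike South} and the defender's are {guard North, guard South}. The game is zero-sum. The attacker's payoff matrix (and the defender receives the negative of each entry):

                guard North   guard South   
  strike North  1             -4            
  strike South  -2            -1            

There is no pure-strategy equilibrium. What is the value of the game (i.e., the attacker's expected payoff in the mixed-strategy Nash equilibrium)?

v = -3/2

For the attacker to be willing to mix, the attacker must be indifferent between strike North and strike South, which pins down the defender's mix.
  the attacker's payoff to strike North: q·1 + (1−q)·(-4) = 5q - 4
  the attacker's payoff to strike South: q·(-2) + (1−q)·(-1) = -q - 1
  5q - 4 = -q - 1  ⇒  6q = 3  ⇒  q = 1/2.
The value is the attacker's expected payoff against this mix (using strike North): (1/2)·1 + (1/2)·(-4) = -3/2.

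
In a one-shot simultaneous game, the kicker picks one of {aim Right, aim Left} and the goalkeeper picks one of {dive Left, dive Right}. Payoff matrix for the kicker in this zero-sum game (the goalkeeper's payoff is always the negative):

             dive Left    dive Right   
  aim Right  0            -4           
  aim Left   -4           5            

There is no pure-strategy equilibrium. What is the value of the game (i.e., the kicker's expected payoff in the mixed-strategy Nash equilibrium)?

In a mixed equilibrium the kicker is indifferent between aim Right and aim Left; this condition fixes q.
  the kicker's payoff to aim Right: q·0 + (1−q)·(-4) = 4q - 4
  the kicker's payoff to aim Left: q·(-4) + (1−q)·5 = -9q + 5
  4q - 4 = -9q + 5  ⇒  13q = 9  ⇒  q = 9/13.
The value is the kicker's expected payoff against this mix (using aim Right): (9/13)·0 + (4/13)·(-4) = -16/13.

v = -16/13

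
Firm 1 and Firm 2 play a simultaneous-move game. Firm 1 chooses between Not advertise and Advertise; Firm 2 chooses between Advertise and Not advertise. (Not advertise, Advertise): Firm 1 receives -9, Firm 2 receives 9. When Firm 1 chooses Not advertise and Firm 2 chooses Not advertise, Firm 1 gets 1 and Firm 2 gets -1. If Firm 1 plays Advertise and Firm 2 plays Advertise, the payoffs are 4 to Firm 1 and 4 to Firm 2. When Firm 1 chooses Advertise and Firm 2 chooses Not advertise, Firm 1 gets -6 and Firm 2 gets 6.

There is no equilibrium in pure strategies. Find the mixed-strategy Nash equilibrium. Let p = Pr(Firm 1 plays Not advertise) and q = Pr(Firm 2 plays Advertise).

p = 1/6, q = 7/20

In a mixed equilibrium Firm 2 is indifferent between Advertise and Not advertise; this condition fixes p.
  Firm 2's payoff to Advertise: p·9 + (1−p)·4 = 5p + 4
  Firm 2's payoff to Not advertise: p·(-1) + (1−p)·6 = -7p + 6
  5p + 4 = -7p + 6  ⇒  12p = 2  ⇒  p = 1/6.
Firm 1's indifference between Not advertise and Advertise determines Firm 2's mixing probability q:
  Firm 1's payoff to Not advertise: q·(-9) + (1−q)·1 = -10q + 1
  Firm 1's payoff to Advertise: q·4 + (1−q)·(-6) = 10q - 6
  -10q + 1 = 10q - 6  ⇒  -20q = -7  ⇒  q = 7/20.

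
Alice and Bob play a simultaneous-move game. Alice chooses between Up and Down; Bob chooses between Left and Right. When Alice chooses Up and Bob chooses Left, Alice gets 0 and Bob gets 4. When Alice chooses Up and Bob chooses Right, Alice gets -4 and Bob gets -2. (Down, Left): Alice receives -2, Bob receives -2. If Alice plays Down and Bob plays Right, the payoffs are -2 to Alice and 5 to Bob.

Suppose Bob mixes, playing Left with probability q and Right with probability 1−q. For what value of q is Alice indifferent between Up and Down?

In a mixed equilibrium Alice is indifferent between Up and Down; this condition fixes q.
  Alice's expected payoff from Up: q·0 + (1−q)·(-4) = 4q - 4
  Alice's expected payoff from Down: q·(-2) + (1−q)·(-2) = -2
  4q - 4 = -2  ⇒  4q = 2  ⇒  q = 1/2.

q = 1/2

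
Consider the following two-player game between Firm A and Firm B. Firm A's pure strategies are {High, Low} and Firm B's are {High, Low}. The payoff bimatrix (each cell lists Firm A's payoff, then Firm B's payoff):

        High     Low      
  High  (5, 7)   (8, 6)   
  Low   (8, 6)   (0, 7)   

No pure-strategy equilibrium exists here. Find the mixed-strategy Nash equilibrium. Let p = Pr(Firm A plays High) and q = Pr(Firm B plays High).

Set Firm B's expected payoff from High equal to that from Low:
  Firm B's payoff to High: p·7 + (1−p)·6 = p + 6
  Firm B's payoff to Low: p·6 + (1−p)·7 = -p + 7
  p + 6 = -p + 7  ⇒  2p = 1  ⇒  p = 1/2.
Firm A's indifference between High and Low determines Firm B's mixing probability q:
  Firm A's payoff to High: q·5 + (1−q)·8 = -3q + 8
  Firm A's payoff to Low: q·8 + (1−q)·0 = 8q
  -3q + 8 = 8q  ⇒  -11q = -8  ⇒  q = 8/11.

p = 1/2, q = 8/11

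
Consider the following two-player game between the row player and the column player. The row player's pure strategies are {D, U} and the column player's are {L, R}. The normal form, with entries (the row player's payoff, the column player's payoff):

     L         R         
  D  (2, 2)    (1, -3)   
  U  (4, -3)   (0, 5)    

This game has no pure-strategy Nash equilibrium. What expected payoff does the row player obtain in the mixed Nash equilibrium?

4/3

The row player's indifference between D and U determines the column player's mixing probability q:
  the row player's payoff to D: q·2 + (1−q)·1 = q + 1
  the row player's payoff to U: q·4 + (1−q)·0 = 4q
  q + 1 = 4q  ⇒  -3q = -1  ⇒  q = 1/3.
At equilibrium the row player is indifferent across rows, so the row player's payoff equals the payoff from D: (1/3)·2 + (2/3)·1 = 4/3.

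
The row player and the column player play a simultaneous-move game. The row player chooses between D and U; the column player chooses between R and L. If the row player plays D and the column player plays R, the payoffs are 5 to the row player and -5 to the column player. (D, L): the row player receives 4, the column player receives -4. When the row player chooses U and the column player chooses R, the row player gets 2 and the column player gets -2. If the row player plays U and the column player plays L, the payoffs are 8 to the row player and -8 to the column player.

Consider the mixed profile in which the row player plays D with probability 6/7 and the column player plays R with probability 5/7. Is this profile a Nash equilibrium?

No

Given the column player's mix q = 5/7, the row player's payoff from D is 33/7 but from U is 26/7. The row player strictly prefers D, so the row player would not mix.
So the proposed profile is not a Nash equilibrium.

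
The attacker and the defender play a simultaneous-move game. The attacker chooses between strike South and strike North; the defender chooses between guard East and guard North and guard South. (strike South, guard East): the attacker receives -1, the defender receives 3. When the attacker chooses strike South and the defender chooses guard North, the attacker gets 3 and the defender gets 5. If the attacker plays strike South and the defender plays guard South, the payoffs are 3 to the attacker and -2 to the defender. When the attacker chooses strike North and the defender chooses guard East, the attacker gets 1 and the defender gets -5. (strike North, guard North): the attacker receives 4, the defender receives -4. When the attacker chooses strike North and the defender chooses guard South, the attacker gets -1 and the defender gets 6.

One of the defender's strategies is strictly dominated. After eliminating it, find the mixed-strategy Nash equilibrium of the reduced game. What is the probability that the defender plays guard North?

The defender's strategy guard East is strictly dominated by guard North: 5 > 3 and -4 > -5. Eliminate guard East.
Set the attacker's expected payoff from strike South equal to that from strike North:
  the attacker's payoff to strike South: q·3 + (1−q)·3 = 3
  the attacker's payoff to strike North: q·4 + (1−q)·(-1) = 5q - 1
  3 = 5q - 1  ⇒  -5q = -4  ⇒  q = 4/5.

q = 4/5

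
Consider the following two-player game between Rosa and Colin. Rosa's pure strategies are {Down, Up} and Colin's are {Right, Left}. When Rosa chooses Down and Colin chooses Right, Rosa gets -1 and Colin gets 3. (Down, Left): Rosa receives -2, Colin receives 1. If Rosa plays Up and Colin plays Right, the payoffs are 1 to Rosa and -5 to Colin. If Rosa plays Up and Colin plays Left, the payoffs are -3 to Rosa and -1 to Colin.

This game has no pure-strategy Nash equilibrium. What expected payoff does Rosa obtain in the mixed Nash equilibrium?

For Rosa to be willing to mix, Rosa must be indifferent between Down and Up, which pins down Colin's mix.
  Rosa's payoff to Down: q·(-1) + (1−q)·(-2) = q - 2
  Rosa's payoff to Up: q·1 + (1−q)·(-3) = 4q - 3
  q - 2 = 4q - 3  ⇒  -3q = -1  ⇒  q = 1/3.
At equilibrium Rosa is indifferent across rows, so Rosa's payoff equals the payoff from Down: (1/3)·(-1) + (2/3)·(-2) = -5/3.

-5/3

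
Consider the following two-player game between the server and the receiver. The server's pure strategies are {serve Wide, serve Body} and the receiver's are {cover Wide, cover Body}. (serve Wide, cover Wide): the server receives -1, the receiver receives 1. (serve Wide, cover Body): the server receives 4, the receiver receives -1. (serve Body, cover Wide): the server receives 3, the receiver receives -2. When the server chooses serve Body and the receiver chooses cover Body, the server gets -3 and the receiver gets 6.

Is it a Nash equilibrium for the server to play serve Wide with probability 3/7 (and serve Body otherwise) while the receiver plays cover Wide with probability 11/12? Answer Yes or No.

No

Given the server's mix p = 3/7, the receiver's payoff from cover Wide is -5/7 but from cover Body is 3. The receiver strictly prefers cover Body, so the receiver would not mix.
So the proposed profile is not a Nash equilibrium.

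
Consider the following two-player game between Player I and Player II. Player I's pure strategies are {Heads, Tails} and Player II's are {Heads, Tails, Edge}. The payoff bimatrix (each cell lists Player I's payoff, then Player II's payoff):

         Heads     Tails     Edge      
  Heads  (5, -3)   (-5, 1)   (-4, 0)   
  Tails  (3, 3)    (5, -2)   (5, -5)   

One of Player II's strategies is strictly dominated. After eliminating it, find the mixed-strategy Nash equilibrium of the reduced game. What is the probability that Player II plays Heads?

Player II's strategy Edge is strictly dominated by Tails: 1 > 0 and -2 > -5. Eliminate Edge.
Player I's indifference between Heads and Tails determines Player II's mixing probability q:
  Player I's payoff from Heads: q·5 + (1−q)·(-5) = 10q - 5
  Player I's payoff from Tails: q·3 + (1−q)·5 = -2q + 5
  10q - 5 = -2q + 5  ⇒  12q = 10  ⇒  q = 5/6.

q = 5/6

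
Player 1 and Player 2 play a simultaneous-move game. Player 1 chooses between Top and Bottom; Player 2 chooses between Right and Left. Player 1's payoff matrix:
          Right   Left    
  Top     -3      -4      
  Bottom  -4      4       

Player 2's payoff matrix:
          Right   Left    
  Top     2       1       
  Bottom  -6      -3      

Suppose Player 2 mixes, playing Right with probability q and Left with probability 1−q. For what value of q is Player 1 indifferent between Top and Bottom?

For Player 1 to be willing to mix, Player 1 must be indifferent between Top and Bottom, which pins down Player 2's mix.
  Player 1's payoff from Top: q·(-3) + (1−q)·(-4) = q - 4
  Player 1's payoff from Bottom: q·(-4) + (1−q)·4 = -8q + 4
  q - 4 = -8q + 4  ⇒  9q = 8  ⇒  q = 8/9.

q = 8/9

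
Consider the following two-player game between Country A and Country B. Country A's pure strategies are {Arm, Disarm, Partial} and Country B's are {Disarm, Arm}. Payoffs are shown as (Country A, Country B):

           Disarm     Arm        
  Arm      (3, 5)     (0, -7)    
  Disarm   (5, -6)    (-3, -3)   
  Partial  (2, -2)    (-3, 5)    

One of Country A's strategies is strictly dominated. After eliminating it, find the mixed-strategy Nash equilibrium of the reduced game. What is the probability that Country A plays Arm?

p = 1/5

Country A's strategy Partial is strictly dominated by Arm: 3 > 2 and 0 > -3. Eliminate Partial.
Country B's indifference between Disarm and Arm determines Country A's mixing probability p:
  Country B's payoff to Disarm: p·5 + (1−p)·(-6) = 11p - 6
  Country B's payoff to Arm: p·(-7) + (1−p)·(-3) = -4p - 3
  11p - 6 = -4p - 3  ⇒  15p = 3  ⇒  p = 1/5.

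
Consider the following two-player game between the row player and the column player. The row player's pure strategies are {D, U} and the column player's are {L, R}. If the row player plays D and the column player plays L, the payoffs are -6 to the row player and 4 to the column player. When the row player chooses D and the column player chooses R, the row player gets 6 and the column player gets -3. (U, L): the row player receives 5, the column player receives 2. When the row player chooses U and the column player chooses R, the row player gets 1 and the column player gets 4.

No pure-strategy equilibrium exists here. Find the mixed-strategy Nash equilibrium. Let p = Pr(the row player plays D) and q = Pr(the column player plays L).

p = 2/9, q = 5/16

In a mixed equilibrium the column player is indifferent between L and R; this condition fixes p.
  the column player's expected payoff from L: p·4 + (1−p)·2 = 2p + 2
  the column player's expected payoff from R: p·(-3) + (1−p)·4 = -7p + 4
  2p + 2 = -7p + 4  ⇒  9p = 2  ⇒  p = 2/9.
Set the row player's expected payoff from D equal to that from U:
  the row player's payoff to D: q·(-6) + (1−q)·6 = -12q + 6
  the row player's payoff to U: q·5 + (1−q)·1 = 4q + 1
  -12q + 6 = 4q + 1  ⇒  -16q = -5  ⇒  q = 5/16.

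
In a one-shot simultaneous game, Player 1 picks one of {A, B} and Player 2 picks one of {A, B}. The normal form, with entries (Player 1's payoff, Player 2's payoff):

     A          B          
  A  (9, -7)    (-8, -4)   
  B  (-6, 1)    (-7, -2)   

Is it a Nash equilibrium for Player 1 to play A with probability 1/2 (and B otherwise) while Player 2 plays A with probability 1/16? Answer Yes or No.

Yes

Check Player 2's indifference given Player 1's mix p = 1/2:
  payoff from A = -3; payoff from B = -3 — equal.
Check Player 1's indifference given Player 2's mix q = 1/16:
  payoff from A = -111/16; payoff from B = -111/16 — equal.
Both players are indifferent, so neither can profitably deviate.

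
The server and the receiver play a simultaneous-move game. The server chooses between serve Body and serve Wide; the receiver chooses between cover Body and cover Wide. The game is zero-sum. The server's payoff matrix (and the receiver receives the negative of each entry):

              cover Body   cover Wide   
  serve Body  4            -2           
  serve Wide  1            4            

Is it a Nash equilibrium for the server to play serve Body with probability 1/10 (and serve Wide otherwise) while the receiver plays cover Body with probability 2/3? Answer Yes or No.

Given the server's mix p = 1/10, the receiver's payoff from cover Body is -13/10 but from cover Wide is -17/5. The receiver strictly prefers cover Body, so the receiver would not mix.
So the proposed profile is not a Nash equilibrium.

No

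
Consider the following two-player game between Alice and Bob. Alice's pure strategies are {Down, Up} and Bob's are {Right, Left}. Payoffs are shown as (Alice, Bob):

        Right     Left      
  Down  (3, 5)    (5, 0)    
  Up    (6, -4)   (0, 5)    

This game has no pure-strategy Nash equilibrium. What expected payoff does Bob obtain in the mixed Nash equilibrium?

25/14

For Bob to be willing to mix, Bob must be indifferent between Right and Left, which pins down Alice's mix.
  Bob's payoff to Right: p·5 + (1−p)·(-4) = 9p - 4
  Bob's payoff to Left: p·0 + (1−p)·5 = -5p + 5
  9p - 4 = -5p + 5  ⇒  14p = 9  ⇒  p = 9/14.
At equilibrium Bob is indifferent across columns, so Bob's payoff equals the payoff from Right: (9/14)·5 + (5/14)·(-4) = 25/14.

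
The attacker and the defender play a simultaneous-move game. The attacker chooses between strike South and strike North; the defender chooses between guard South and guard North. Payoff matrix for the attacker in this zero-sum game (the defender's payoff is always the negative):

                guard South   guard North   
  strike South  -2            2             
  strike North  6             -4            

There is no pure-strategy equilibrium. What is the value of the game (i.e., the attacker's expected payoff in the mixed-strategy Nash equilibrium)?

For the attacker to be willing to mix, the attacker must be indifferent between strike South and strike North, which pins down the defender's mix.
  the attacker's payoff from strike South: q·(-2) + (1−q)·2 = -4q + 2
  the attacker's payoff from strike North: q·6 + (1−q)·(-4) = 10q - 4
  -4q + 2 = 10q - 4  ⇒  -14q = -6  ⇒  q = 3/7.
The value is the attacker's expected payoff against this mix (using strike South): (3/7)·(-2) + (4/7)·2 = 2/7.

v = 2/7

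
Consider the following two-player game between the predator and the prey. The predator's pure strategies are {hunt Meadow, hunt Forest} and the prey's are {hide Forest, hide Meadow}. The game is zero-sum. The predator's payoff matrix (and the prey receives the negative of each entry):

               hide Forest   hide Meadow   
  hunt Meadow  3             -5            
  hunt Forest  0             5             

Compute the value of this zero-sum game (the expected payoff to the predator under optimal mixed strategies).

v = 15/13

Set the predator's expected payoff from hunt Meadow equal to that from hunt Forest:
  the predator's payoff to hunt Meadow: q·3 + (1−q)·(-5) = 8q - 5
  the predator's payoff to hunt Forest: q·0 + (1−q)·5 = -5q + 5
  8q - 5 = -5q + 5  ⇒  13q = 10  ⇒  q = 10/13.
The value is the predator's expected payoff against this mix (using hunt Meadow): (10/13)·3 + (3/13)·(-5) = 15/13.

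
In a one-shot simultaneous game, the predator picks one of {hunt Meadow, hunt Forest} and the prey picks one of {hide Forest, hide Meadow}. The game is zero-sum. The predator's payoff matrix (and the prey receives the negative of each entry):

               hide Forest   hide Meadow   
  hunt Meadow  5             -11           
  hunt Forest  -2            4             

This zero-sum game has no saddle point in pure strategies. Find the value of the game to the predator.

v = -1/11

The predator's indifference between hunt Meadow and hunt Forest determines the prey's mixing probability q:
  the predator's payoff from hunt Meadow: q·5 + (1−q)·(-11) = 16q - 11
  the predator's payoff from hunt Forest: q·(-2) + (1−q)·4 = -6q + 4
  16q - 11 = -6q + 4  ⇒  22q = 15  ⇒  q = 15/22.
The value is the predator's expected payoff against this mix (using hunt Meadow): (15/22)·5 + (7/22)·(-11) = -1/11.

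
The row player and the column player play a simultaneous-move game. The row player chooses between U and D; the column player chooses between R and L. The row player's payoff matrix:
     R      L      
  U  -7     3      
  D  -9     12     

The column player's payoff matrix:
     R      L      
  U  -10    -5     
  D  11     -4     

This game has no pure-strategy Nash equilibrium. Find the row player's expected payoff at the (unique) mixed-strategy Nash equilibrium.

Set the row player's expected payoff from U equal to that from D:
  the row player's payoff from U: q·(-7) + (1−q)·3 = -10q + 3
  the row player's payoff from D: q·(-9) + (1−q)·12 = -21q + 12
  -10q + 3 = -21q + 12  ⇒  11q = 9  ⇒  q = 9/11.
At equilibrium the row player is indifferent across rows, so the row player's payoff equals the payoff from U: (9/11)·(-7) + (2/11)·3 = -57/11.

-57/11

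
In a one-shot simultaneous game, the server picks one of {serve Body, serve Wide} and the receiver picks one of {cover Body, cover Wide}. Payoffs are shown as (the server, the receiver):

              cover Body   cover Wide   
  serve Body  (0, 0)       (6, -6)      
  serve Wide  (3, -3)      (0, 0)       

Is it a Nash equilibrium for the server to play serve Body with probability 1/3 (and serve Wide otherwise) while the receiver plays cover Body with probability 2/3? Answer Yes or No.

Yes

Check the receiver's indifference given the server's mix p = 1/3:
  payoff from cover Body = -2; payoff from cover Wide = -2 — equal.
Check the server's indifference given the receiver's mix q = 2/3:
  payoff from serve Body = 2; payoff from serve Wide = 2 — equal.
Both players are indifferent, so neither can profitably deviate.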